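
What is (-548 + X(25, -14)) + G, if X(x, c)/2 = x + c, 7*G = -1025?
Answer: -4707/7 ≈ -672.43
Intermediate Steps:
G = -1025/7 (G = (1/7)*(-1025) = -1025/7 ≈ -146.43)
X(x, c) = 2*c + 2*x (X(x, c) = 2*(x + c) = 2*(c + x) = 2*c + 2*x)
(-548 + X(25, -14)) + G = (-548 + (2*(-14) + 2*25)) - 1025/7 = (-548 + (-28 + 50)) - 1025/7 = (-548 + 22) - 1025/7 = -526 - 1025/7 = -4707/7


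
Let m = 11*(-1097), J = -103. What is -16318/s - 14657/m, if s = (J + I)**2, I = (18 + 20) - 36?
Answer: -47393249/123095467 ≈ -0.38501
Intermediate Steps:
m = -12067
I = 2 (I = 38 - 36 = 2)
s = 10201 (s = (-103 + 2)**2 = (-101)**2 = 10201)
-16318/s - 14657/m = -16318/10201 - 14657/(-12067) = -16318*1/10201 - 14657*(-1/12067) = -16318/10201 + 14657/12067 = -47393249/123095467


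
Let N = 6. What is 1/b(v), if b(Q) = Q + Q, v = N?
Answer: 1/12 ≈ 0.083333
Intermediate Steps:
v = 6
b(Q) = 2*Q
1/b(v) = 1/(2*6) = 1/12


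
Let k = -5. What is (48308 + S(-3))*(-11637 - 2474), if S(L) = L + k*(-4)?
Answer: -681914075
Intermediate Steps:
S(L) = 20 + L (S(L) = L - 5*(-4) = L + 20 = 20 + L)
(48308 + S(-3))*(-11637 - 2474) = (48308 + (20 - 3))*(-11637 - 2474) = (48308 + 17)*(-14111) = 48325*(-14111) = -681914075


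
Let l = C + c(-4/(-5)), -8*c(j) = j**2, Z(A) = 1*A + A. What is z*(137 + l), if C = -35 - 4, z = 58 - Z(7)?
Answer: 107712/25 ≈ 4308.5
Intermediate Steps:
Z(A) = 2*A (Z(A) = A + A = 2*A)
c(j) = -j**2/8
z = 44 (z = 58 - 2*7 = 58 - 1*14 = 58 - 14 = 44)
C = -39
l = -977/25 (l = -39 - (-4/(-5))**2/8 = -39 - (-4*(-1/5))**2/8 = -39 - (4/5)**2/8 = -39 - 1/8*16/25 = -39 - 2/25 = -977/25 ≈ -39.080)
z*(137 + l) = 44*(137 - 977/25) = 44*(2448/25) = 107712/25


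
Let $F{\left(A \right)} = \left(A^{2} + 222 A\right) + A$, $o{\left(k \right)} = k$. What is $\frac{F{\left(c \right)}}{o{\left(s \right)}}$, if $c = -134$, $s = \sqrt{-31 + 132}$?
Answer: $- \frac{11926 \sqrt{101}}{101} \approx -1186.7$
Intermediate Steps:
$s = \sqrt{101} \approx 10.05$
$F{\left(A \right)} = A^{2} + 223 A$
$\frac{F{\left(c \right)}}{o{\left(s \right)}} = \frac{\left(-134\right) \left(223 - 134\right)}{\sqrt{101}} = \left(-134\right) 89 \frac{\sqrt{101}}{101} = - 11926 \frac{\sqrt{101}}{101} = - \frac{11926 \sqrt{101}}{101}$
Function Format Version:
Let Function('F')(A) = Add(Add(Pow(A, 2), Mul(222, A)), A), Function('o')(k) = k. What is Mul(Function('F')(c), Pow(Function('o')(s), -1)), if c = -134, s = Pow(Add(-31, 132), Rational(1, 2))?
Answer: Mul(Rational(-11926, 101), Pow(101, Rational(1, 2))) ≈ -1186.7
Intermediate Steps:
s = Pow(101, Rational(1, 2)) ≈ 10.050
Function('F')(A) = Add(Pow(A, 2), Mul(223, A))
Mul(Function('F')(c), Pow(Function('o')(s), -1)) = Mul(Mul(-134, Add(223, -134)), Pow(Pow(101, Rational(1, 2)), -1)) = Mul(Mul(-134, 89), Mul(Rational(1, 101), Pow(101, Rational(1, 2)))) = Mul(-11926, Mul(Rational(1, 101), Pow(101, Rational(1, 2)))) = Mul(Rational(-11926, 101), Pow(101, Rational(1, 2)))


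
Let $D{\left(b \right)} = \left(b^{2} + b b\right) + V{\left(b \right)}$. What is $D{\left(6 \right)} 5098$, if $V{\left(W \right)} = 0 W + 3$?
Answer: $382350$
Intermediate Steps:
$V{\left(W \right)} = 3$ ($V{\left(W \right)} = 0 + 3 = 3$)
$D{\left(b \right)} = 3 + 2 b^{2}$ ($D{\left(b \right)} = \left(b^{2} + b b\right) + 3 = \left(b^{2} + b^{2}\right) + 3 = 2 b^{2} + 3 = 3 + 2 b^{2}$)
$D{\left(6 \right)} 5098 = \left(3 + 2 \cdot 6^{2}\right) 5098 = \left(3 + 2 \cdot 36\right) 5098 = \left(3 + 72\right) 5098 = 75 \cdot 5098 = 382350$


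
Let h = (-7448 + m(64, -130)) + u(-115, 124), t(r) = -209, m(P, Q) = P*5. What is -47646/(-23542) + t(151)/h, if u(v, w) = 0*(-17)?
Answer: 15660953/7627608 ≈ 2.0532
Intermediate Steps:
m(P, Q) = 5*P
u(v, w) = 0
h = -7128 (h = (-7448 + 5*64) + 0 = (-7448 + 320) + 0 = -7128 + 0 = -7128)
-47646/(-23542) + t(151)/h = -47646/(-23542) - 209/(-7128) = -47646*(-1/23542) - 209*(-1/7128) = 23823/11771 + 19/648 = 15660953/7627608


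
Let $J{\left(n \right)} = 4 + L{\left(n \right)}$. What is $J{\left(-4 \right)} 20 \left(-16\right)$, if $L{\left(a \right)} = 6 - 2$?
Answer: $-2560$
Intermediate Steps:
$L{\left(a \right)} = 4$ ($L{\left(a \right)} = 6 - 2 = 4$)
$J{\left(n \right)} = 8$ ($J{\left(n \right)} = 4 + 4 = 8$)
$J{\left(-4 \right)} 20 \left(-16\right) = 8 \cdot 20 \left(-16\right) = 160 \left(-16\right) = -2560$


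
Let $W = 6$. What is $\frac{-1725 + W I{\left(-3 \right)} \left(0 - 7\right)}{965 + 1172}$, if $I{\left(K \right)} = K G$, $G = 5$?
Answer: $- \frac{1095}{2137} \approx -0.5124$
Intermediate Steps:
$I{\left(K \right)} = 5 K$ ($I{\left(K \right)} = K 5 = 5 K$)
$\frac{-1725 + W I{\left(-3 \right)} \left(0 - 7\right)}{965 + 1172} = \frac{-1725 + 6 \cdot 5 \left(-3\right) \left(0 - 7\right)}{965 + 1172} = \frac{-1725 + 6 \left(-15\right) \left(0 - 7\right)}{2137} = \left(-1725 - -630\right) \frac{1}{2137} = \left(-1725 + 630\right) \frac{1}{2137} = \left(-1095\right) \frac{1}{2137} = - \frac{1095}{2137}$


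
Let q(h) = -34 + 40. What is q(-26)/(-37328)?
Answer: -3/18664 ≈ -0.00016074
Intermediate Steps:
q(h) = 6
q(-26)/(-37328) = 6/(-37328) = 6*(-1/37328) = -3/18664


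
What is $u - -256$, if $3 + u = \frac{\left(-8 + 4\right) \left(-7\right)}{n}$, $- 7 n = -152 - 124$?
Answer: $\frac{17506}{69} \approx 253.71$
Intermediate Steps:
$n = \frac{276}{7}$ ($n = - \frac{-152 - 124}{7} = \left(- \frac{1}{7}\right) \left(-276\right) = \frac{276}{7} \approx 39.429$)
$u = - \frac{158}{69}$ ($u = -3 + \frac{\left(-8 + 4\right) \left(-7\right)}{\frac{276}{7}} = -3 + \left(-4\right) \left(-7\right) \frac{7}{276} = -3 + 28 \cdot \frac{7}{276} = -3 + \frac{49}{69} = - \frac{158}{69} \approx -2.2899$)
$u - -256 = - \frac{158}{69} - -256 = - \frac{158}{69} + 256 = \frac{17506}{69}$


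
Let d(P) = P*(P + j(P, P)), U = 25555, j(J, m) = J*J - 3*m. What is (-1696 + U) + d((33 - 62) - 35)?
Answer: -246477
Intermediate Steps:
j(J, m) = J**2 - 3*m
d(P) = P*(P**2 - 2*P) (d(P) = P*(P + (P**2 - 3*P)) = P*(P**2 - 2*P))
(-1696 + U) + d((33 - 62) - 35) = (-1696 + 25555) + ((33 - 62) - 35)**2*(-2 + ((33 - 62) - 35)) = 23859 + (-29 - 35)**2*(-2 + (-29 - 35)) = 23859 + (-64)**2*(-2 - 64) = 23859 + 4096*(-66) = 23859 - 270336 = -246477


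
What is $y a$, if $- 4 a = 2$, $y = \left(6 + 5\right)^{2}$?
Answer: $- \frac{121}{2} \approx -60.5$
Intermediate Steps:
$y = 121$ ($y = 11^{2} = 121$)
$a = - \frac{1}{2}$ ($a = \left(- \frac{1}{4}\right) 2 = - \frac{1}{2} \approx -0.5$)
$y a = 121 \left(- \frac{1}{2}\right) = - \frac{121}{2}$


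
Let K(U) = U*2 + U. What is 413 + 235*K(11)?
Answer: 8168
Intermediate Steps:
K(U) = 3*U (K(U) = 2*U + U = 3*U)
413 + 235*K(11) = 413 + 235*(3*11) = 413 + 235*33 = 413 + 7755 = 8168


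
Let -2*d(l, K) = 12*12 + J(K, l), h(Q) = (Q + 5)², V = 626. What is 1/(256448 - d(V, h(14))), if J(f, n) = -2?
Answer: 1/256519 ≈ 3.8983e-6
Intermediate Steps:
h(Q) = (5 + Q)²
d(l, K) = -71 (d(l, K) = -(12*12 - 2)/2 = -(144 - 2)/2 = -½*142 = -71)
1/(256448 - d(V, h(14))) = 1/(256448 - 1*(-71)) = 1/(256448 + 71) = 1/256519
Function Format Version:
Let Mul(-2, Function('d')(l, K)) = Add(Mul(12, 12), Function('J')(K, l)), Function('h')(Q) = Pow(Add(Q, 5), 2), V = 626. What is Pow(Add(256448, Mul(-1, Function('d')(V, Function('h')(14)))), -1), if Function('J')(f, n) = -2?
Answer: Rational(1, 256519) ≈ 3.8983e-6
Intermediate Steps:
Function('h')(Q) = Pow(Add(5, Q), 2)
Function('d')(l, K) = -71 (Function('d')(l, K) = Mul(Rational(-1, 2), Add(Mul(12, 12), -2)) = Mul(Rational(-1, 2), Add(144, -2)) = Mul(Rational(-1, 2), 142) = -71)
Pow(Add(256448, Mul(-1, Function('d')(V, Function('h')(14)))), -1) = Pow(Add(256448, Mul(-1, -71)), -1) = Pow(Add(256448, 71), -1) = Pow(256519, -1) = Rational(1, 256519)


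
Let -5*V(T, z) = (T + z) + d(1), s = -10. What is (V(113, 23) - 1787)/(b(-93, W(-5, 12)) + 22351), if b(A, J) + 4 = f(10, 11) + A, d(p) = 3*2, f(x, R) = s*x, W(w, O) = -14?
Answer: -9077/110770 ≈ -0.081945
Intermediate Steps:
f(x, R) = -10*x
d(p) = 6
V(T, z) = -6/5 - T/5 - z/5 (V(T, z) = -((T + z) + 6)/5 = -(6 + T + z)/5 = -6/5 - T/5 - z/5)
b(A, J) = -104 + A (b(A, J) = -4 + (-10*10 + A) = -4 + (-100 + A) = -104 + A)
(V(113, 23) - 1787)/(b(-93, W(-5, 12)) + 22351) = ((-6/5 - ⅕*113 - ⅕*23) - 1787)/((-104 - 93) + 22351) = ((-6/5 - 113/5 - 23/5) - 1787)/(-197 + 22351) = (-142/5 - 1787)/22154 = -9077/5*1/22154 = -9077/110770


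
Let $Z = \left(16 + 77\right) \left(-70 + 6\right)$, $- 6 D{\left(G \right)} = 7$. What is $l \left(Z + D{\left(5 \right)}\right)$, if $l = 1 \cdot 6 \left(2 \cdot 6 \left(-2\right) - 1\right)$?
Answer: $892975$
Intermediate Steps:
$D{\left(G \right)} = - \frac{7}{6}$ ($D{\left(G \right)} = \left(- \frac{1}{6}\right) 7 = - \frac{7}{6}$)
$l = -150$ ($l = 6 \left(12 \left(-2\right) - 1\right) = 6 \left(-24 - 1\right) = 6 \left(-25\right) = -150$)
$Z = -5952$ ($Z = 93 \left(-64\right) = -5952$)
$l \left(Z + D{\left(5 \right)}\right) = - 150 \left(-5952 - \frac{7}{6}\right) = \left(-150\right) \left(- \frac{35719}{6}\right) = 892975$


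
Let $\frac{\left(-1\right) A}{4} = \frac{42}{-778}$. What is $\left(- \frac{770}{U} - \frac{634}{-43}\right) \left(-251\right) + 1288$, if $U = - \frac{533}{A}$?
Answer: $- \frac{22209304990}{8915491} \approx -2491.1$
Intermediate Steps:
$A = \frac{84}{389}$ ($A = - 4 \frac{42}{-778} = - 4 \cdot 42 \left(- \frac{1}{778}\right) = \left(-4\right) \left(- \frac{21}{389}\right) = \frac{84}{389} \approx 0.21594$)
$U = - \frac{207337}{84}$ ($U = - \frac{533}{\frac{84}{389}} = \left(-533\right) \frac{389}{84} = - \frac{207337}{84} \approx -2468.3$)
$\left(- \frac{770}{U} - \frac{634}{-43}\right) \left(-251\right) + 1288 = \left(- \frac{770}{- \frac{207337}{84}} - \frac{634}{-43}\right) \left(-251\right) + 1288 = \left(\left(-770\right) \left(- \frac{84}{207337}\right) - - \frac{634}{43}\right) \left(-251\right) + 1288 = \left(\frac{64680}{207337} + \frac{634}{43}\right) \left(-251\right) + 1288 = \frac{134232898}{8915491} \left(-251\right) + 1288 = - \frac{33692457398}{8915491} + 1288 = - \frac{22209304990}{8915491}$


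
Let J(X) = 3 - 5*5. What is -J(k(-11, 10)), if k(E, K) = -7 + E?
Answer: 22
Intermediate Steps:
J(X) = -22 (J(X) = 3 - 25 = -22)
-J(k(-11, 10)) = -1*(-22) = 22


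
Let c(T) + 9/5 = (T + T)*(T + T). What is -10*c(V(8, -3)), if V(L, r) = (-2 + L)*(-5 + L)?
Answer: -12942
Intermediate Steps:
V(L, r) = (-5 + L)*(-2 + L)
c(T) = -9/5 + 4*T² (c(T) = -9/5 + (T + T)*(T + T) = -9/5 + (2*T)*(2*T) = -9/5 + 4*T²)
-10*c(V(8, -3)) = -10*(-9/5 + 4*(10 + 8² - 7*8)²) = -10*(-9/5 + 4*(10 + 64 - 56)²) = -10*(-9/5 + 4*18²) = -10*(-9/5 + 4*324) = -10*(-9/5 + 1296) = -10*6471/5 = -12942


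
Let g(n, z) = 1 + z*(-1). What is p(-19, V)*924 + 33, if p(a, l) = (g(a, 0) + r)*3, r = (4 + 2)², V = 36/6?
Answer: 102597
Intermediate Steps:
g(n, z) = 1 - z
V = 6 (V = 36*(⅙) = 6)
r = 36 (r = 6² = 36)
p(a, l) = 111 (p(a, l) = ((1 - 1*0) + 36)*3 = ((1 + 0) + 36)*3 = (1 + 36)*3 = 37*3 = 111)
p(-19, V)*924 + 33 = 111*924 + 33 = 102564 + 33 = 102597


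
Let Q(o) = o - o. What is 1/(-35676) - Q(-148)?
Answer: -1/35676 ≈ -2.8030e-5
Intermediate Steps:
Q(o) = 0
1/(-35676) - Q(-148) = 1/(-35676) - 1*0 = -1/35676 + 0 = -1/35676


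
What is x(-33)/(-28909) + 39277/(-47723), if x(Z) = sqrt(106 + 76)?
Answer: -39277/47723 - sqrt(182)/28909 ≈ -0.82349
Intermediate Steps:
x(Z) = sqrt(182)
x(-33)/(-28909) + 39277/(-47723) = sqrt(182)/(-28909) + 39277/(-47723) = sqrt(182)*(-1/28909) + 39277*(-1/47723) = -sqrt(182)/28909 - 39277/47723 = -39277/47723 - sqrt(182)/28909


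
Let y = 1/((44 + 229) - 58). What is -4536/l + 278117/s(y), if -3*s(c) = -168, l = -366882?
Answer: 2429437505/489176 ≈ 4966.4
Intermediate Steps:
y = 1/215 (y = 1/(273 - 58) = 1/215 ≈ 0.0046512)
s(c) = 56 (s(c) = -⅓*(-168) = 56)
-4536/l + 278117/s(y) = -4536/(-366882) + 278117/56 = -4536*(-1/366882) + 278117*(1/56) = 756/61147 + 39731/8 = 2429437505/489176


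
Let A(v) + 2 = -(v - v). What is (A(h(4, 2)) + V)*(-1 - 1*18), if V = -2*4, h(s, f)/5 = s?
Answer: 190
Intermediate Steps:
h(s, f) = 5*s
A(v) = -2 (A(v) = -2 - (v - v) = -2 - 1*0 = -2 + 0 = -2)
V = -8
(A(h(4, 2)) + V)*(-1 - 1*18) = (-2 - 8)*(-1 - 1*18) = -10*(-1 - 18) = -10*(-19) = 190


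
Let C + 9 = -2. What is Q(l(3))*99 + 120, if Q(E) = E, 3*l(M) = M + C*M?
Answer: -870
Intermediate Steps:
C = -11 (C = -9 - 2 = -11)
l(M) = -10*M/3 (l(M) = (M - 11*M)/3 = (-10*M)/3 = -10*M/3)
Q(l(3))*99 + 120 = -10/3*3*99 + 120 = -10*99 + 120 = -990 + 120 = -870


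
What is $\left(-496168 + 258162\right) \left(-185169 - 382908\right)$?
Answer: $135205734462$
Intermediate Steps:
$\left(-496168 + 258162\right) \left(-185169 - 382908\right) = \left(-238006\right) \left(-568077\right) = 135205734462$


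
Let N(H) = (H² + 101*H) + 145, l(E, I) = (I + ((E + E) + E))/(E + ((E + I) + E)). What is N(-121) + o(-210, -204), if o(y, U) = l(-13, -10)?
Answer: 2566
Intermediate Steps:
l(E, I) = 1 (l(E, I) = (I + (2*E + E))/(E + (I + 2*E)) = (I + 3*E)/(I + 3*E) = 1)
o(y, U) = 1
N(H) = 145 + H² + 101*H
N(-121) + o(-210, -204) = (145 + (-121)² + 101*(-121)) + 1 = (145 + 14641 - 12221) + 1 = 2565 + 1 = 2566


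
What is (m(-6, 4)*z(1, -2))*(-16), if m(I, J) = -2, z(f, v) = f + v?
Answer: -32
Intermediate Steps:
(m(-6, 4)*z(1, -2))*(-16) = -2*(1 - 2)*(-16) = -2*(-1)*(-16) = 2*(-16) = -32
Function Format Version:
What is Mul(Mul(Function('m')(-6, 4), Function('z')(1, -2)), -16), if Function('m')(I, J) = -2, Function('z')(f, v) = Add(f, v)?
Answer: -32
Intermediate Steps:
Mul(Mul(Function('m')(-6, 4), Function('z')(1, -2)), -16) = Mul(Mul(-2, Add(1, -2)), -16) = Mul(Mul(-2, -1), -16) = Mul(2, -16) = -32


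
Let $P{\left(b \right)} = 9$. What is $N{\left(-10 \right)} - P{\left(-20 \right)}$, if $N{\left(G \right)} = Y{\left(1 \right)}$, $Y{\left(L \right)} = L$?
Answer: $-8$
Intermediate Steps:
$N{\left(G \right)} = 1$
$N{\left(-10 \right)} - P{\left(-20 \right)} = 1 - 9 = -8$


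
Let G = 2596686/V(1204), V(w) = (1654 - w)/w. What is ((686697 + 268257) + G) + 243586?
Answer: 610958824/75 ≈ 8.1461e+6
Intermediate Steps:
V(w) = (1654 - w)/w
G = 521068324/75 (G = 2596686/(((1654 - 1*1204)/1204)) = 2596686/(((1654 - 1204)/1204)) = 2596686/(((1/1204)*450)) = 2596686/(225/602) = 2596686*(602/225) = 521068324/75 ≈ 6.9476e+6)
((686697 + 268257) + G) + 243586 = ((686697 + 268257) + 521068324/75) + 243586 = (954954 + 521068324/75) + 243586 = 592689874/75 + 243586 = 610958824/75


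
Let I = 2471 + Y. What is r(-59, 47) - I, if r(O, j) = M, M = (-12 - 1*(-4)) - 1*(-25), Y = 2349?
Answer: -4803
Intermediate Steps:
M = 17 (M = (-12 + 4) + 25 = -8 + 25 = 17)
r(O, j) = 17
I = 4820 (I = 2471 + 2349 = 4820)
r(-59, 47) - I = 17 - 1*4820 = 17 - 4820 = -4803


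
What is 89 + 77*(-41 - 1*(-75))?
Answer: 2707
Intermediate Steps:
89 + 77*(-41 - 1*(-75)) = 89 + 77*(-41 + 75) = 89 + 77*34 = 89 + 2618 = 2707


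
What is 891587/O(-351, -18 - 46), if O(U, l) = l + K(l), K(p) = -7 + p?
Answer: -891587/135 ≈ -6604.4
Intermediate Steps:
O(U, l) = -7 + 2*l (O(U, l) = l + (-7 + l) = -7 + 2*l)
891587/O(-351, -18 - 46) = 891587/(-7 + 2*(-18 - 46)) = 891587/(-7 + 2*(-64)) = 891587/(-7 - 128) = 891587/(-135) = 891587*(-1/135) = -891587/135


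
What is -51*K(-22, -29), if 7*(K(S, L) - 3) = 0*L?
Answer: -153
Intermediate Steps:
K(S, L) = 3 (K(S, L) = 3 + (0*L)/7 = 3 + (⅐)*0 = 3 + 0 = 3)
-51*K(-22, -29) = -51*3 = -153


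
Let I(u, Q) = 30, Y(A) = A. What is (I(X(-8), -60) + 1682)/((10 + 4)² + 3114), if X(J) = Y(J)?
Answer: 856/1655 ≈ 0.51722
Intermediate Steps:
X(J) = J
(I(X(-8), -60) + 1682)/((10 + 4)² + 3114) = (30 + 1682)/((10 + 4)² + 3114) = 1712/(14² + 3114) = 1712/(196 + 3114) = 1712/3310 = 1712*(1/3310) = 856/1655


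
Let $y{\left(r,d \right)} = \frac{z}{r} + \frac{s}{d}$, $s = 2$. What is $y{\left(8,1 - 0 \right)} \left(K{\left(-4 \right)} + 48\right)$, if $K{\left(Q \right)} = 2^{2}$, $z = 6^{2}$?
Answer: $338$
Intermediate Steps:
$z = 36$
$y{\left(r,d \right)} = \frac{2}{d} + \frac{36}{r}$ ($y{\left(r,d \right)} = \frac{36}{r} + \frac{2}{d} = \frac{2}{d} + \frac{36}{r}$)
$K{\left(Q \right)} = 4$
$y{\left(8,1 - 0 \right)} \left(K{\left(-4 \right)} + 48\right) = \left(\frac{2}{1 - 0} + \frac{36}{8}\right) \left(4 + 48\right) = \left(\frac{2}{1 + 0} + 36 \cdot \frac{1}{8}\right) 52 = \left(\frac{2}{1} + \frac{9}{2}\right) 52 = \left(2 \cdot 1 + \frac{9}{2}\right) 52 = \left(2 + \frac{9}{2}\right) 52 = \frac{13}{2} \cdot 52 = 338$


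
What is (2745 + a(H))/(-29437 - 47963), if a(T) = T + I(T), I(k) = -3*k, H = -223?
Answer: -3191/77400 ≈ -0.041227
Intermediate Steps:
a(T) = -2*T (a(T) = T - 3*T = -2*T)
(2745 + a(H))/(-29437 - 47963) = (2745 - 2*(-223))/(-29437 - 47963) = (2745 + 446)/(-77400) = 3191*(-1/77400) = -3191/77400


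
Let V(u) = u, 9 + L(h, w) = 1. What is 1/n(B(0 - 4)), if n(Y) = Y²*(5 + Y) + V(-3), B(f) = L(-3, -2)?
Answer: -1/195 ≈ -0.0051282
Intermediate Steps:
L(h, w) = -8 (L(h, w) = -9 + 1 = -8)
B(f) = -8
n(Y) = -3 + Y²*(5 + Y) (n(Y) = Y²*(5 + Y) - 3 = -3 + Y²*(5 + Y))
1/n(B(0 - 4)) = 1/(-3 + (-8)³ + 5*(-8)²) = 1/(-3 - 512 + 5*64) = 1/(-3 - 512 + 320) = 1/(-195) = -1/195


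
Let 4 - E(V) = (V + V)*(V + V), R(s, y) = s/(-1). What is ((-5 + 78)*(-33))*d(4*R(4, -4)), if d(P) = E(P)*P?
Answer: -39314880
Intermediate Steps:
R(s, y) = -s (R(s, y) = s*(-1) = -s)
E(V) = 4 - 4*V² (E(V) = 4 - (V + V)*(V + V) = 4 - 2*V*2*V = 4 - 4*V²)
d(P) = P*(4 - 4*P²) (d(P) = (4 - 4*P²)*P = P*(4 - 4*P²))
((-5 + 78)*(-33))*d(4*R(4, -4)) = ((-5 + 78)*(-33))*(4*(4*(-1*4))*(1 - (4*(-1*4))²)) = (73*(-33))*(4*(4*(-4))*(1 - (4*(-4))²)) = -9636*(-16)*(1 - 1*(-16)²) = -9636*(-16)*(1 - 1*256) = -9636*(-16)*(1 - 256) = -9636*(-16)*(-255) = -2409*16320 = -39314880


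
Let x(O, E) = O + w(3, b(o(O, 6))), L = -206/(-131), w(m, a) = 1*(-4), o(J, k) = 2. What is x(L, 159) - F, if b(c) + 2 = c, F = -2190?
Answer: 286572/131 ≈ 2187.6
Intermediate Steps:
b(c) = -2 + c
w(m, a) = -4
L = 206/131 (L = -206*(-1/131) = 206/131 ≈ 1.5725)
x(O, E) = -4 + O (x(O, E) = O - 4 = -4 + O)
x(L, 159) - F = (-4 + 206/131) - 1*(-2190) = -318/131 + 2190 = 286572/131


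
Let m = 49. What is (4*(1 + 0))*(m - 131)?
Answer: -328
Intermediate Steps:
(4*(1 + 0))*(m - 131) = (4*(1 + 0))*(49 - 131) = (4*1)*(-82) = 4*(-82) = -328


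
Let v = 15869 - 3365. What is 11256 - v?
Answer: -1248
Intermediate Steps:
v = 12504
11256 - v = 11256 - 1*12504 = 11256 - 12504 = -1248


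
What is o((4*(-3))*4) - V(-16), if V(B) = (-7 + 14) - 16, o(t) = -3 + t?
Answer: -42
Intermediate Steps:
V(B) = -9 (V(B) = 7 - 16 = -9)
o((4*(-3))*4) - V(-16) = (-3 + (4*(-3))*4) - 1*(-9) = (-3 - 12*4) + 9 = (-3 - 48) + 9 = -51 + 9 = -42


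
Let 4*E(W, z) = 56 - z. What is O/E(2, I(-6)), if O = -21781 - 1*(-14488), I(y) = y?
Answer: -14586/31 ≈ -470.52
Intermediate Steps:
O = -7293 (O = -21781 + 14488 = -7293)
E(W, z) = 14 - z/4 (E(W, z) = (56 - z)/4 = 14 - z/4)
O/E(2, I(-6)) = -7293/(14 - ¼*(-6)) = -7293/(14 + 3/2) = -7293/31/2 = -7293*2/31 = -14586/31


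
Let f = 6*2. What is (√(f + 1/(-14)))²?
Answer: 167/14 ≈ 11.929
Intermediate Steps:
f = 12
(√(f + 1/(-14)))² = (√(12 + 1/(-14)))² = (√(12 - 1/14))² = (√(167/14))² = (√2338/14)² = 167/14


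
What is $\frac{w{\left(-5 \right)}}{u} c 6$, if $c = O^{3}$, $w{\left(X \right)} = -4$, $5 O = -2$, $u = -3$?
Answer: $- \frac{64}{125} \approx -0.512$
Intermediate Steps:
$O = - \frac{2}{5}$ ($O = \frac{1}{5} \left(-2\right) = - \frac{2}{5} \approx -0.4$)
$c = - \frac{8}{125}$ ($c = \left(- \frac{2}{5}\right)^{3} = - \frac{8}{125} \approx -0.064$)
$\frac{w{\left(-5 \right)}}{u} c 6 = - \frac{4}{-3} \left(- \frac{8}{125}\right) 6 = \left(-4\right) \left(- \frac{1}{3}\right) \left(- \frac{8}{125}\right) 6 = \frac{4}{3} \left(- \frac{8}{125}\right) 6 = \left(- \frac{32}{375}\right) 6 = - \frac{64}{125}$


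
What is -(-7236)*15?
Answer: 108540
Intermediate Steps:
-(-7236)*15 = -268*(-405) = 108540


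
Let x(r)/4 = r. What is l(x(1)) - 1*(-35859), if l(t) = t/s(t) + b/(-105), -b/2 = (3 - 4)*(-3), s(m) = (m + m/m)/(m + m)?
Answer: 1255291/35 ≈ 35865.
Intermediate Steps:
x(r) = 4*r
s(m) = (1 + m)/(2*m) (s(m) = (m + 1)/((2*m)) = (1 + m)*(1/(2*m)) = (1 + m)/(2*m))
b = -6 (b = -2*(3 - 4)*(-3) = -(-2)*(-3) = -2*3 = -6)
l(t) = 2/35 + 2*t²/(1 + t) (l(t) = t/(((1 + t)/(2*t))) - 6/(-105) = t*(2*t/(1 + t)) - 6*(-1/105) = 2*t²/(1 + t) + 2/35 = 2/35 + 2*t²/(1 + t))
l(x(1)) - 1*(-35859) = 2*(1 + 4*1 + 35*(4*1)²)/(35*(1 + 4*1)) - 1*(-35859) = 2*(1 + 4 + 35*4²)/(35*(1 + 4)) + 35859 = (2/35)*(1 + 4 + 35*16)/5 + 35859 = (2/35)*(⅕)*(1 + 4 + 560) + 35859 = (2/35)*(⅕)*565 + 35859 = 226/35 + 35859 = 1255291/35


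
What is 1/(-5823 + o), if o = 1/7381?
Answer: -7381/42979562 ≈ -0.00017173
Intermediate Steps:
o = 1/7381 ≈ 0.00013548
1/(-5823 + o) = 1/(-5823 + 1/7381) = 1/(-42979562/7381) = -7381/42979562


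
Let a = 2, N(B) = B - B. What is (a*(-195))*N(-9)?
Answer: 0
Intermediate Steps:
N(B) = 0
(a*(-195))*N(-9) = (2*(-195))*0 = -390*0 = 0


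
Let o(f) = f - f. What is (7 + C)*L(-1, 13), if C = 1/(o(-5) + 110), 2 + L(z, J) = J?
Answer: 771/10 ≈ 77.100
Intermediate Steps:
L(z, J) = -2 + J
o(f) = 0
C = 1/110 (C = 1/(0 + 110) = 1/110 ≈ 0.0090909)
(7 + C)*L(-1, 13) = (7 + 1/110)*(-2 + 13) = (771/110)*11 = 771/10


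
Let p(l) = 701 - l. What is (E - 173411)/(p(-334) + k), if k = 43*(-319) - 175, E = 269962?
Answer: -7427/989 ≈ -7.5096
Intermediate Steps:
k = -13892 (k = -13717 - 175 = -13892)
(E - 173411)/(p(-334) + k) = (269962 - 173411)/((701 - 1*(-334)) - 13892) = 96551/((701 + 334) - 13892) = 96551/(1035 - 13892) = 96551/(-12857) = 96551*(-1/12857) = -7427/989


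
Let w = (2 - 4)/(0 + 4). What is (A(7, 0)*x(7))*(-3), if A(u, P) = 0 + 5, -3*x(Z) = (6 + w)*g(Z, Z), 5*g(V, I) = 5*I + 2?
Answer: 407/2 ≈ 203.50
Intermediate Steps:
g(V, I) = ⅖ + I (g(V, I) = (5*I + 2)/5 = (2 + 5*I)/5 = ⅖ + I)
w = -½ (w = -2/4 = -2*¼ = -½ ≈ -0.50000)
x(Z) = -11/15 - 11*Z/6 (x(Z) = -(6 - ½)*(⅖ + Z)/3 = -11*(⅖ + Z)/6 = -(11/5 + 11*Z/2)/3 = -11/15 - 11*Z/6)
A(u, P) = 5
(A(7, 0)*x(7))*(-3) = (5*(-11/15 - 11/6*7))*(-3) = (5*(-11/15 - 77/6))*(-3) = (5*(-407/30))*(-3) = -407/6*(-3) = 407/2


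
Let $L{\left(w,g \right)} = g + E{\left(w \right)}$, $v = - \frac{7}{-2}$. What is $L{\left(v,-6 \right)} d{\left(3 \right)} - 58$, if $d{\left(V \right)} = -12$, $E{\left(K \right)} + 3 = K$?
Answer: $8$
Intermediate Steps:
$E{\left(K \right)} = -3 + K$
$v = \frac{7}{2}$ ($v = \left(-7\right) \left(- \frac{1}{2}\right) = \frac{7}{2} \approx 3.5$)
$L{\left(w,g \right)} = -3 + g + w$ ($L{\left(w,g \right)} = g + \left(-3 + w\right) = -3 + g + w$)
$L{\left(v,-6 \right)} d{\left(3 \right)} - 58 = \left(-3 - 6 + \frac{7}{2}\right) \left(-12\right) - 58 = \left(- \frac{11}{2}\right) \left(-12\right) - 58 = 66 - 58 = 8$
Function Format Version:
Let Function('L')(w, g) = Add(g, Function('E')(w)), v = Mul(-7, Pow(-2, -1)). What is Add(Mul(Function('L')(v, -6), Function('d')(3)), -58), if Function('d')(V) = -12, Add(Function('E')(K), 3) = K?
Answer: 8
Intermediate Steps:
Function('E')(K) = Add(-3, K)
v = Rational(7, 2) (v = Mul(-7, Rational(-1, 2)) = Rational(7, 2) ≈ 3.5000)
Function('L')(w, g) = Add(-3, g, w) (Function('L')(w, g) = Add(g, Add(-3, w)) = Add(-3, g, w))
Add(Mul(Function('L')(v, -6), Function('d')(3)), -58) = Add(Mul(Add(-3, -6, Rational(7, 2)), -12), -58) = Add(Mul(Rational(-11, 2), -12), -58) = Add(66, -58) = 8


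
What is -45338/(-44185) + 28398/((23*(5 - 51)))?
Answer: -603399013/23373865 ≈ -25.815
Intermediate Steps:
-45338/(-44185) + 28398/((23*(5 - 51))) = -45338*(-1/44185) + 28398/((23*(-46))) = 45338/44185 + 28398/(-1058) = 45338/44185 + 28398*(-1/1058) = 45338/44185 - 14199/529 = -603399013/23373865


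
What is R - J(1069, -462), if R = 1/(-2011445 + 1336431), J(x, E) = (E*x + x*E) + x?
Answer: 666027538617/675014 ≈ 9.8669e+5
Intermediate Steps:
J(x, E) = x + 2*E*x (J(x, E) = (E*x + E*x) + x = 2*E*x + x = x + 2*E*x)
R = -1/675014 (R = 1/(-675014) = -1/675014 ≈ -1.4815e-6)
R - J(1069, -462) = -1/675014 - 1069*(1 + 2*(-462)) = -1/675014 - 1069*(1 - 924) = -1/675014 - 1069*(-923) = -1/675014 - 1*(-986687) = -1/675014 + 986687 = 666027538617/675014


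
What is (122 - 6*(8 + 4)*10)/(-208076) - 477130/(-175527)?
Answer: 4517466683/1660134366 ≈ 2.7211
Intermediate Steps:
(122 - 6*(8 + 4)*10)/(-208076) - 477130/(-175527) = (122 - 6*12*10)*(-1/208076) - 477130*(-1/175527) = (122 - 72*10)*(-1/208076) + 477130/175527 = (122 - 720)*(-1/208076) + 477130/175527 = -598*(-1/208076) + 477130/175527 = 299/104038 + 477130/175527 = 4517466683/1660134366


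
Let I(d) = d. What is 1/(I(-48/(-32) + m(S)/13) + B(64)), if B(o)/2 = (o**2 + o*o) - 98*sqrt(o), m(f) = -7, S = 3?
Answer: 26/385241 ≈ 6.7490e-5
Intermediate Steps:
B(o) = -196*sqrt(o) + 4*o**2 (B(o) = 2*((o**2 + o*o) - 98*sqrt(o)) = 2*((o**2 + o**2) - 98*sqrt(o)) = 2*(2*o**2 - 98*sqrt(o)) = 2*(-98*sqrt(o) + 2*o**2) = -196*sqrt(o) + 4*o**2)
1/(I(-48/(-32) + m(S)/13) + B(64)) = 1/((-48/(-32) - 7/13) + (-196*sqrt(64) + 4*64**2)) = 1/((-48*(-1/32) - 7*1/13) + (-196*8 + 4*4096)) = 1/((3/2 - 7/13) + (-1568 + 16384)) = 1/(25/26 + 14816) = 1/(385241/26) = 26/385241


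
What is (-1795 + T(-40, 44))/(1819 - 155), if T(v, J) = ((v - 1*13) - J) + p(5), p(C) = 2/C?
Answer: -4729/4160 ≈ -1.1368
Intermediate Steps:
T(v, J) = -63/5 + v - J (T(v, J) = ((v - 1*13) - J) + 2/5 = ((v - 13) - J) + 2*(⅕) = ((-13 + v) - J) + ⅖ = (-13 + v - J) + ⅖ = -63/5 + v - J)
(-1795 + T(-40, 44))/(1819 - 155) = (-1795 + (-63/5 - 40 - 1*44))/(1819 - 155) = (-1795 + (-63/5 - 40 - 44))/1664 = (-1795 - 483/5)*(1/1664) = -9458/5*1/1664 = -4729/4160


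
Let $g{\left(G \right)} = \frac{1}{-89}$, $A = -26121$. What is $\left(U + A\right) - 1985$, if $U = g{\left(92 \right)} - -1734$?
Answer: $- \frac{2347109}{89} \approx -26372.0$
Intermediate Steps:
$g{\left(G \right)} = - \frac{1}{89}$
$U = \frac{154325}{89}$ ($U = - \frac{1}{89} - -1734 = - \frac{1}{89} + 1734 = \frac{154325}{89} \approx 1734.0$)
$\left(U + A\right) - 1985 = \left(\frac{154325}{89} - 26121\right) - 1985 = - \frac{2170444}{89} - 1985 = - \frac{2347109}{89}$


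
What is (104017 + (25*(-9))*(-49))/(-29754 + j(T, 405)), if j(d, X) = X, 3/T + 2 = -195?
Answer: -115042/29349 ≈ -3.9198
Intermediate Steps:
T = -3/197 (T = 3/(-2 - 195) = 3/(-197) = 3*(-1/197) = -3/197 ≈ -0.015228)
(104017 + (25*(-9))*(-49))/(-29754 + j(T, 405)) = (104017 + (25*(-9))*(-49))/(-29754 + 405) = (104017 - 225*(-49))/(-29349) = (104017 + 11025)*(-1/29349) = 115042*(-1/29349) = -115042/29349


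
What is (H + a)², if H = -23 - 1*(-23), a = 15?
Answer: 225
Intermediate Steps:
H = 0 (H = -23 + 23 = 0)
(H + a)² = (0 + 15)² = 15² = 225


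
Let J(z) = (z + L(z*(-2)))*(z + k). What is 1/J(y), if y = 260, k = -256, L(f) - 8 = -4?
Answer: 1/1056 ≈ 0.00094697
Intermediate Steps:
L(f) = 4 (L(f) = 8 - 4 = 4)
J(z) = (-256 + z)*(4 + z) (J(z) = (z + 4)*(z - 256) = (4 + z)*(-256 + z) = (-256 + z)*(4 + z))
1/J(y) = 1/(-1024 + 260² - 252*260) = 1/(-1024 + 67600 - 65520) = 1/1056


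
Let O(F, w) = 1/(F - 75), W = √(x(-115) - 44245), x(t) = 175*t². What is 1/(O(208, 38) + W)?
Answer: -133/40156329569 + 17689*√2270130/40156329569 ≈ 0.00066370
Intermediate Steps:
W = √2270130 (W = √(175*(-115)² - 44245) = √(175*13225 - 44245) = √(2314375 - 44245) = √2270130 ≈ 1506.7)
O(F, w) = 1/(-75 + F)
1/(O(208, 38) + W) = 1/(1/(-75 + 208) + √2270130) = 1/(1/133 + √2270130)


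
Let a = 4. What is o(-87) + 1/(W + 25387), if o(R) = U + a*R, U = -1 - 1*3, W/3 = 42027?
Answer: -53316735/151468 ≈ -352.00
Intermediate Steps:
W = 126081 (W = 3*42027 = 126081)
U = -4 (U = -1 - 3 = -4)
o(R) = -4 + 4*R
o(-87) + 1/(W + 25387) = (-4 + 4*(-87)) + 1/(126081 + 25387) = (-4 - 348) + 1/151468 = -352 + 1/151468 = -53316735/151468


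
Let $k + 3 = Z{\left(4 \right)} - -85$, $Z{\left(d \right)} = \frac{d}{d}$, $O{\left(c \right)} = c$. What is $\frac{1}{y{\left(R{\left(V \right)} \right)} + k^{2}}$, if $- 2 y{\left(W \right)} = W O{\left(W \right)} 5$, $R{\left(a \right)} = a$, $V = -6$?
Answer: $\frac{1}{6799} \approx 0.00014708$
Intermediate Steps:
$Z{\left(d \right)} = 1$
$k = 83$ ($k = -3 + \left(1 - -85\right) = -3 + \left(1 + 85\right) = -3 + 86 = 83$)
$y{\left(W \right)} = - \frac{5 W^{2}}{2}$ ($y{\left(W \right)} = - \frac{W W 5}{2} = - \frac{W^{2} \cdot 5}{2} = - \frac{5 W^{2}}{2}$)
$\frac{1}{y{\left(R{\left(V \right)} \right)} + k^{2}} = \frac{1}{- \frac{5 \left(-6\right)^{2}}{2} + 83^{2}} = \frac{1}{\left(- \frac{5}{2}\right) 36 + 6889} = \frac{1}{-90 + 6889} = \frac{1}{6799}$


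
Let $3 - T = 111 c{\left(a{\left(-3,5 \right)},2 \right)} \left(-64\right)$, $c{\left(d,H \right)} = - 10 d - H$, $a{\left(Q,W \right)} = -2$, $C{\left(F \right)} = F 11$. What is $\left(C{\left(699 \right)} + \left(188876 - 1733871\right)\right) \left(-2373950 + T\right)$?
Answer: $3452904573950$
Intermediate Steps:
$C{\left(F \right)} = 11 F$
$c{\left(d,H \right)} = - H - 10 d$
$T = 127875$ ($T = 3 - 111 \left(\left(-1\right) 2 - -20\right) \left(-64\right) = 3 - 111 \left(-2 + 20\right) \left(-64\right) = 3 - 111 \cdot 18 \left(-64\right) = 3 - 1998 \left(-64\right) = 3 - -127872 = 3 + 127872 = 127875$)
$\left(C{\left(699 \right)} + \left(188876 - 1733871\right)\right) \left(-2373950 + T\right) = \left(11 \cdot 699 + \left(188876 - 1733871\right)\right) \left(-2373950 + 127875\right) = \left(7689 + \left(188876 - 1733871\right)\right) \left(-2246075\right) = \left(7689 - 1544995\right) \left(-2246075\right) = \left(-1537306\right) \left(-2246075\right) = 3452904573950$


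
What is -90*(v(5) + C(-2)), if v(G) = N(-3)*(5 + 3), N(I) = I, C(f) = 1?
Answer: 2070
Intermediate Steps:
v(G) = -24 (v(G) = -3*(5 + 3) = -3*8 = -24)
-90*(v(5) + C(-2)) = -90*(-24 + 1) = -90*(-23) = 2070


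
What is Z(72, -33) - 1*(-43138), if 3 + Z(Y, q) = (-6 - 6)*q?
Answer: 43531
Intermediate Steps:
Z(Y, q) = -3 - 12*q (Z(Y, q) = -3 + (-6 - 6)*q = -3 - 12*q)
Z(72, -33) - 1*(-43138) = (-3 - 12*(-33)) - 1*(-43138) = (-3 + 396) + 43138 = 393 + 43138 = 43531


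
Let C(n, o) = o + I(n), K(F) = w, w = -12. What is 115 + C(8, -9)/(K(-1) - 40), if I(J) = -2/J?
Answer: 23957/208 ≈ 115.18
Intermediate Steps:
K(F) = -12
C(n, o) = o - 2/n
115 + C(8, -9)/(K(-1) - 40) = 115 + (-9 - 2/8)/(-12 - 40) = 115 + (-9 - 2*⅛)/(-52) = 115 + (-9 - ¼)*(-1/52) = 115 - 37/4*(-1/52) = 115 + 37/208 = 23957/208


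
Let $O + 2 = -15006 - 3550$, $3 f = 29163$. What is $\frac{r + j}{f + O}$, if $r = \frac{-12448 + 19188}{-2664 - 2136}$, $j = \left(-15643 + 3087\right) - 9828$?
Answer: $\frac{5372497}{2120880} \approx 2.5331$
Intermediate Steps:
$f = 9721$ ($f = \frac{1}{3} \cdot 29163 = 9721$)
$j = -22384$ ($j = -12556 - 9828 = -22384$)
$O = -18558$ ($O = -2 - 18556 = -18558$)
$r = - \frac{337}{240}$ ($r = \frac{6740}{-4800} = 6740 \left(- \frac{1}{4800}\right) = - \frac{337}{240} \approx -1.4042$)
$\frac{r + j}{f + O} = \frac{- \frac{337}{240} - 22384}{9721 - 18558} = - \frac{5372497}{240 \left(-8837\right)} = \left(- \frac{5372497}{240}\right) \left(- \frac{1}{8837}\right) = \frac{5372497}{2120880}$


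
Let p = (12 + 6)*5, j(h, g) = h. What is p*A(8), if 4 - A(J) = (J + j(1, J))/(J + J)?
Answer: 2475/8 ≈ 309.38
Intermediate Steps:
p = 90 (p = 18*5 = 90)
A(J) = 4 - (1 + J)/(2*J) (A(J) = 4 - (J + 1)/(J + J) = 4 - (1 + J)/(2*J))
p*A(8) = 90*((½)*(-1 + 7*8)/8) = 90*((½)*(⅛)*(-1 + 56)) = 90*((½)*(⅛)*55) = 90*(55/16) = 2475/8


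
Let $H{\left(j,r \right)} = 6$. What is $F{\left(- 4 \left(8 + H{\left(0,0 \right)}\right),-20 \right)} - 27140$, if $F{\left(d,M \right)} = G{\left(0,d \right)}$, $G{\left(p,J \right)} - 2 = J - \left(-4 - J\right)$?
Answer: $-27246$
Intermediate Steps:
$G{\left(p,J \right)} = 6 + 2 J$ ($G{\left(p,J \right)} = 2 + \left(J - \left(-4 - J\right)\right) = 2 + \left(J + \left(4 + J\right)\right) = 2 + \left(4 + 2 J\right) = 6 + 2 J$)
$F{\left(d,M \right)} = 6 + 2 d$
$F{\left(- 4 \left(8 + H{\left(0,0 \right)}\right),-20 \right)} - 27140 = \left(6 + 2 \left(- 4 \left(8 + 6\right)\right)\right) - 27140 = \left(6 + 2 \left(\left(-4\right) 14\right)\right) - 27140 = \left(6 + 2 \left(-56\right)\right) - 27140 = \left(6 - 112\right) - 27140 = -106 - 27140 = -27246$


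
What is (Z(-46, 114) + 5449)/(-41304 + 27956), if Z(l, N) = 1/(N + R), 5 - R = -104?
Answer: -303782/744151 ≈ -0.40823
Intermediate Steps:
R = 109 (R = 5 - 1*(-104) = 5 + 104 = 109)
Z(l, N) = 1/(109 + N) (Z(l, N) = 1/(N + 109) = 1/(109 + N))
(Z(-46, 114) + 5449)/(-41304 + 27956) = (1/(109 + 114) + 5449)/(-41304 + 27956) = (1/223 + 5449)/(-13348) = (1/223 + 5449)*(-1/13348) = (1215128/223)*(-1/13348) = -303782/744151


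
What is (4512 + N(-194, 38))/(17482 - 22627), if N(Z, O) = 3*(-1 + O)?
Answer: -1541/1715 ≈ -0.89854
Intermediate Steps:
N(Z, O) = -3 + 3*O
(4512 + N(-194, 38))/(17482 - 22627) = (4512 + (-3 + 3*38))/(17482 - 22627) = (4512 + (-3 + 114))/(-5145) = (4512 + 111)*(-1/5145) = 4623*(-1/5145) = -1541/1715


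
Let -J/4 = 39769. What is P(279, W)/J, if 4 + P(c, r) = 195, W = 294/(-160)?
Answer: -191/159076 ≈ -0.0012007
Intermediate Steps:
J = -159076 (J = -4*39769 = -159076)
W = -147/80 (W = 294*(-1/160) = -147/80 ≈ -1.8375)
P(c, r) = 191 (P(c, r) = -4 + 195 = 191)
P(279, W)/J = 191/(-159076) = 191*(-1/159076) = -191/159076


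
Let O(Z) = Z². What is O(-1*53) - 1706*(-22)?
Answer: 40341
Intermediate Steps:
O(-1*53) - 1706*(-22) = (-1*53)² - 1706*(-22) = (-53)² - 1*(-37532) = 2809 + 37532 = 40341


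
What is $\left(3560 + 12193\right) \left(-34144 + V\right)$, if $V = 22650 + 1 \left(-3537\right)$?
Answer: $-236783343$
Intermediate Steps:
$V = 19113$ ($V = 22650 - 3537 = 19113$)
$\left(3560 + 12193\right) \left(-34144 + V\right) = \left(3560 + 12193\right) \left(-34144 + 19113\right) = 15753 \left(-15031\right) = -236783343$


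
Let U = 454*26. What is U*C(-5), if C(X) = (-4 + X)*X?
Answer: 531180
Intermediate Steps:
C(X) = X*(-4 + X)
U = 11804
U*C(-5) = 11804*(-5*(-4 - 5)) = 11804*(-5*(-9)) = 11804*45 = 531180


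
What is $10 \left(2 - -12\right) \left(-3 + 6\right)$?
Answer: $420$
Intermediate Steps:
$10 \left(2 - -12\right) \left(-3 + 6\right) = 10 \left(2 + 12\right) 3 = 10 \cdot 14 \cdot 3 = 140 \cdot 3 = 420$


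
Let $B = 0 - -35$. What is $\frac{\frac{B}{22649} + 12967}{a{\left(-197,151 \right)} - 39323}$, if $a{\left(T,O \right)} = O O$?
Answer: $- \frac{146844809}{187103389} \approx -0.78483$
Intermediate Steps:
$B = 35$ ($B = 0 + 35 = 35$)
$a{\left(T,O \right)} = O^{2}$
$\frac{\frac{B}{22649} + 12967}{a{\left(-197,151 \right)} - 39323} = \frac{\frac{35}{22649} + 12967}{151^{2} - 39323} = \frac{35 \cdot \frac{1}{22649} + 12967}{22801 - 39323} = \frac{\frac{35}{22649} + 12967}{-16522} = \frac{293689618}{22649} \left(- \frac{1}{16522}\right) = - \frac{146844809}{187103389}$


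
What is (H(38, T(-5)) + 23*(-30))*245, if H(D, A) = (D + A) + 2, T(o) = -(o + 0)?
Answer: -158025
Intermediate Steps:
T(o) = -o
H(D, A) = 2 + A + D (H(D, A) = (A + D) + 2 = 2 + A + D)
(H(38, T(-5)) + 23*(-30))*245 = ((2 - 1*(-5) + 38) + 23*(-30))*245 = ((2 + 5 + 38) - 690)*245 = (45 - 690)*245 = -645*245 = -158025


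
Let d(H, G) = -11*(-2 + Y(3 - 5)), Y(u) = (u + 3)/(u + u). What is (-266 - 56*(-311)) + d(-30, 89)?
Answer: 68699/4 ≈ 17175.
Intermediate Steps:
Y(u) = (3 + u)/(2*u) (Y(u) = (3 + u)/((2*u)) = (3 + u)*(1/(2*u)) = (3 + u)/(2*u))
d(H, G) = 99/4 (d(H, G) = -11*(-2 + (3 + (3 - 5))/(2*(3 - 5))) = -11*(-2 + (1/2)*(3 - 2)/(-2)) = -11*(-2 + (1/2)*(-1/2)*1) = -11*(-2 - 1/4) = -11*(-9/4) = 99/4)
(-266 - 56*(-311)) + d(-30, 89) = (-266 - 56*(-311)) + 99/4 = (-266 + 17416) + 99/4 = 17150 + 99/4 = 68699/4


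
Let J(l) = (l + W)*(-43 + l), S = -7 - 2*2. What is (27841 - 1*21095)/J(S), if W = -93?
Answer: 3373/2808 ≈ 1.2012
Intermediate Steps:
S = -11 (S = -7 - 4 = -11)
J(l) = (-93 + l)*(-43 + l) (J(l) = (l - 93)*(-43 + l) = (-93 + l)*(-43 + l))
(27841 - 1*21095)/J(S) = (27841 - 1*21095)/(3999 + (-11)² - 136*(-11)) = (27841 - 21095)/(3999 + 121 + 1496) = 6746/5616 = 6746*(1/5616) = 3373/2808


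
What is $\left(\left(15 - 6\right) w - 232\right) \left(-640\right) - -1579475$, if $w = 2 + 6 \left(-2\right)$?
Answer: $1785555$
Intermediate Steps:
$w = -10$ ($w = 2 - 12 = -10$)
$\left(\left(15 - 6\right) w - 232\right) \left(-640\right) - -1579475 = \left(\left(15 - 6\right) \left(-10\right) - 232\right) \left(-640\right) - -1579475 = \left(9 \left(-10\right) - 232\right) \left(-640\right) + 1579475 = \left(-90 - 232\right) \left(-640\right) + 1579475 = \left(-322\right) \left(-640\right) + 1579475 = 206080 + 1579475 = 1785555$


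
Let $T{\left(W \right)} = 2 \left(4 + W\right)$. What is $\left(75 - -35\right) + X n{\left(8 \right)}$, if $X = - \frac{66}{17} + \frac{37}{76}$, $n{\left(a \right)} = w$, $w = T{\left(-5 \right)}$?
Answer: $\frac{75447}{646} \approx 116.79$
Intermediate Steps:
$T{\left(W \right)} = 8 + 2 W$
$w = -2$ ($w = 8 + 2 \left(-5\right) = 8 - 10 = -2$)
$n{\left(a \right)} = -2$
$X = - \frac{4387}{1292}$ ($X = \left(-66\right) \frac{1}{17} + 37 \cdot \frac{1}{76} = - \frac{66}{17} + \frac{37}{76} = - \frac{4387}{1292} \approx -3.3955$)
$\left(75 - -35\right) + X n{\left(8 \right)} = \left(75 - -35\right) - - \frac{4387}{646} = \left(75 + 35\right) + \frac{4387}{646} = 110 + \frac{4387}{646} = \frac{75447}{646}$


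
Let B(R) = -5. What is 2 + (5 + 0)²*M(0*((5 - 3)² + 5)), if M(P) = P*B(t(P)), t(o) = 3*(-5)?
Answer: 2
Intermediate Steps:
t(o) = -15
M(P) = -5*P (M(P) = P*(-5) = -5*P)
2 + (5 + 0)²*M(0*((5 - 3)² + 5)) = 2 + (5 + 0)²*(-0*((5 - 3)² + 5)) = 2 + 5²*(-0*(2² + 5)) = 2 + 25*(-0*(4 + 5)) = 2 + 25*(-0*9) = 2 + 25*(-5*0) = 2 + 25*0 = 2 + 0 = 2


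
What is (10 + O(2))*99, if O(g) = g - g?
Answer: 990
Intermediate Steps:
O(g) = 0
(10 + O(2))*99 = (10 + 0)*99 = 10*99 = 990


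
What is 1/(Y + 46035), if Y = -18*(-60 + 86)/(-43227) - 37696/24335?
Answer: 3770355/173562492797 ≈ 2.1723e-5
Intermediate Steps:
Y = -5799628/3770355 (Y = -18*26*(-1/43227) - 37696*1/24335 = -468*(-1/43227) - 1216/785 = 52/4803 - 1216/785 = -5799628/3770355 ≈ -1.5382)
1/(Y + 46035) = 1/(-5799628/3770355 + 46035) = 1/(173562492797/3770355) = 3770355/173562492797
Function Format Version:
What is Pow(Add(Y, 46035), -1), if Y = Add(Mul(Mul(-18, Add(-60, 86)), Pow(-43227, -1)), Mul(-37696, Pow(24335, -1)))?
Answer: Rational(3770355, 173562492797) ≈ 2.1723e-5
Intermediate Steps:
Y = Rational(-5799628, 3770355) (Y = Add(Mul(Mul(-18, 26), Rational(-1, 43227)), Mul(-37696, Rational(1, 24335))) = Add(Mul(-468, Rational(-1, 43227)), Rational(-1216, 785)) = Add(Rational(52, 4803), Rational(-1216, 785)) = Rational(-5799628, 3770355) ≈ -1.5382)
Pow(Add(Y, 46035), -1) = Pow(Add(Rational(-5799628, 3770355), 46035), -1) = Pow(Rational(173562492797, 3770355), -1) = Rational(3770355, 173562492797)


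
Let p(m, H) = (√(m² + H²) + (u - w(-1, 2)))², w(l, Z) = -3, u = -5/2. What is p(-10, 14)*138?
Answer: 81765/2 + 276*√74 ≈ 43257.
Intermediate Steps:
u = -5/2 (u = -5*½ = -5/2 ≈ -2.5000)
p(m, H) = (½ + √(H² + m²))² (p(m, H) = (√(m² + H²) + (-5/2 - 1*(-3)))² = (√(H² + m²) + (-5/2 + 3))² = (√(H² + m²) + ½)² = (½ + √(H² + m²))²)
p(-10, 14)*138 = ((1 + 2*√(14² + (-10)²))²/4)*138 = ((1 + 2*√(196 + 100))²/4)*138 = ((1 + 2*√296)²/4)*138 = ((1 + 2*(2*√74))²/4)*138 = ((1 + 4*√74)²/4)*138 = 69*(1 + 4*√74)²/2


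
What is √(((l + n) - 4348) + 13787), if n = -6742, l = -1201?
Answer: 2*√374 ≈ 38.678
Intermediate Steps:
√(((l + n) - 4348) + 13787) = √(((-1201 - 6742) - 4348) + 13787) = √((-7943 - 4348) + 13787) = √(-12291 + 13787) = √1496 = 2*√374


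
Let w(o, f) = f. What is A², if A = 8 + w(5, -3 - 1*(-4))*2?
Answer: 100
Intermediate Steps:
A = 10 (A = 8 + (-3 - 1*(-4))*2 = 8 + (-3 + 4)*2 = 8 + 1*2 = 8 + 2 = 10)
A² = 10² = 100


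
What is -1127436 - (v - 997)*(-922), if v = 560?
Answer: -1530350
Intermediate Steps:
-1127436 - (v - 997)*(-922) = -1127436 - (560 - 997)*(-922) = -1127436 - (-437)*(-922) = -1127436 - 1*402914 = -1127436 - 402914 = -1530350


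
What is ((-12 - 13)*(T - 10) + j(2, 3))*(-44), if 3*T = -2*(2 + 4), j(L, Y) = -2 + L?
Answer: -15400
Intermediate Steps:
T = -4 (T = (-2*(2 + 4))/3 = (-2*6)/3 = (⅓)*(-12) = -4)
((-12 - 13)*(T - 10) + j(2, 3))*(-44) = ((-12 - 13)*(-4 - 10) + (-2 + 2))*(-44) = (-25*(-14) + 0)*(-44) = (350 + 0)*(-44) = 350*(-44) = -15400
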